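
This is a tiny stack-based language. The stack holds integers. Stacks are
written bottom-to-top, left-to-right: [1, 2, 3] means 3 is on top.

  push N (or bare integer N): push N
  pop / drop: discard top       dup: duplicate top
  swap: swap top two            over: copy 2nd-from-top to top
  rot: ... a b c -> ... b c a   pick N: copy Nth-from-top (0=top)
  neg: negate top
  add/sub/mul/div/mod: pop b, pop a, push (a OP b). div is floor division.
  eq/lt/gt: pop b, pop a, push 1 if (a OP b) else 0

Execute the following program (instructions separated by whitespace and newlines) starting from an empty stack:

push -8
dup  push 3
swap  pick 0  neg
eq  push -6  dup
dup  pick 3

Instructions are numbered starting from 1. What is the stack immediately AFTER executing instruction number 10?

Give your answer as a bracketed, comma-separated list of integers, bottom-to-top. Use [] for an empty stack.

Step 1 ('push -8'): [-8]
Step 2 ('dup'): [-8, -8]
Step 3 ('push 3'): [-8, -8, 3]
Step 4 ('swap'): [-8, 3, -8]
Step 5 ('pick 0'): [-8, 3, -8, -8]
Step 6 ('neg'): [-8, 3, -8, 8]
Step 7 ('eq'): [-8, 3, 0]
Step 8 ('push -6'): [-8, 3, 0, -6]
Step 9 ('dup'): [-8, 3, 0, -6, -6]
Step 10 ('dup'): [-8, 3, 0, -6, -6, -6]

Answer: [-8, 3, 0, -6, -6, -6]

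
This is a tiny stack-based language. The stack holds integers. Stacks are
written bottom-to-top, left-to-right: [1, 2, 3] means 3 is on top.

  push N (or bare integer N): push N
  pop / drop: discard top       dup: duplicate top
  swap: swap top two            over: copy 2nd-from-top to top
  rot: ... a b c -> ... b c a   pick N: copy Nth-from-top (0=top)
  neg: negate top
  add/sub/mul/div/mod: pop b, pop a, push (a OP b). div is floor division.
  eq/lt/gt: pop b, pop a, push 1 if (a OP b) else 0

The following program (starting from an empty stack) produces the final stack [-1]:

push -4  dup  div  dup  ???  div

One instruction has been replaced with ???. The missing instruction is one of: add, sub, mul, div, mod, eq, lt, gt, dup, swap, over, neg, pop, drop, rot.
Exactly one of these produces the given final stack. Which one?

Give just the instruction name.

Answer: neg

Derivation:
Stack before ???: [1, 1]
Stack after ???:  [1, -1]
The instruction that transforms [1, 1] -> [1, -1] is: neg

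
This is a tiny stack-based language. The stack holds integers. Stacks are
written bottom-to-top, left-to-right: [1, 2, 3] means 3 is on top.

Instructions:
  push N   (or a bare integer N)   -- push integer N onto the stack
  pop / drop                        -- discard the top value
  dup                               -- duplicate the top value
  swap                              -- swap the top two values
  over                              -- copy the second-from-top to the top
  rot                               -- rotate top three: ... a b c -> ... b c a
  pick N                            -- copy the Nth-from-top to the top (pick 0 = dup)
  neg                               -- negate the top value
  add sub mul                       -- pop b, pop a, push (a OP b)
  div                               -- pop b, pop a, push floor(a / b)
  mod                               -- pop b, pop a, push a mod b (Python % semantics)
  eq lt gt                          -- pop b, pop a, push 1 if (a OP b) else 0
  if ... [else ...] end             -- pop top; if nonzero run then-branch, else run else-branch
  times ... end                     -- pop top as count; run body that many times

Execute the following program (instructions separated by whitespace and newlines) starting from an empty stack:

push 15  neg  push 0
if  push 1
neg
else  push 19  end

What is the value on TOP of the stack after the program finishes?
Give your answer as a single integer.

Answer: 19

Derivation:
After 'push 15': [15]
After 'neg': [-15]
After 'push 0': [-15, 0]
After 'if': [-15]
After 'push 19': [-15, 19]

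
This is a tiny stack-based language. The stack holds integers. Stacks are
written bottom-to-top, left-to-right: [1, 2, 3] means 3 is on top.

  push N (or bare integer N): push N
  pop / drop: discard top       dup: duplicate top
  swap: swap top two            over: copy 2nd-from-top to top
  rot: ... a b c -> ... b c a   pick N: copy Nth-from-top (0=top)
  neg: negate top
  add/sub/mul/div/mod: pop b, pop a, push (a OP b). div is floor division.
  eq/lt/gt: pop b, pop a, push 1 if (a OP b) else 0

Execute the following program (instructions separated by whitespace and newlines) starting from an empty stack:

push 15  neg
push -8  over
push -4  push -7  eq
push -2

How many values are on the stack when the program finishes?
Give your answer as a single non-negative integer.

Answer: 5

Derivation:
After 'push 15': stack = [15] (depth 1)
After 'neg': stack = [-15] (depth 1)
After 'push -8': stack = [-15, -8] (depth 2)
After 'over': stack = [-15, -8, -15] (depth 3)
After 'push -4': stack = [-15, -8, -15, -4] (depth 4)
After 'push -7': stack = [-15, -8, -15, -4, -7] (depth 5)
After 'eq': stack = [-15, -8, -15, 0] (depth 4)
After 'push -2': stack = [-15, -8, -15, 0, -2] (depth 5)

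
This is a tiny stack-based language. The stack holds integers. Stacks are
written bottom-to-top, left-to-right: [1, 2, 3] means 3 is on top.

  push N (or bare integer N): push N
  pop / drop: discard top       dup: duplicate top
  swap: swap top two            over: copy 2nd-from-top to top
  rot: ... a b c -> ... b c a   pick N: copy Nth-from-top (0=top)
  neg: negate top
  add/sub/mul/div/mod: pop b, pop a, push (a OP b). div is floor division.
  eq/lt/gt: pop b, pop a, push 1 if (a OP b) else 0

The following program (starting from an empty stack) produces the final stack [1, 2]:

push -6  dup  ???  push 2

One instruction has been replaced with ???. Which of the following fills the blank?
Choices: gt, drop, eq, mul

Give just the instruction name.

Answer: eq

Derivation:
Stack before ???: [-6, -6]
Stack after ???:  [1]
Checking each choice:
  gt: produces [0, 2]
  drop: produces [-6, 2]
  eq: MATCH
  mul: produces [36, 2]


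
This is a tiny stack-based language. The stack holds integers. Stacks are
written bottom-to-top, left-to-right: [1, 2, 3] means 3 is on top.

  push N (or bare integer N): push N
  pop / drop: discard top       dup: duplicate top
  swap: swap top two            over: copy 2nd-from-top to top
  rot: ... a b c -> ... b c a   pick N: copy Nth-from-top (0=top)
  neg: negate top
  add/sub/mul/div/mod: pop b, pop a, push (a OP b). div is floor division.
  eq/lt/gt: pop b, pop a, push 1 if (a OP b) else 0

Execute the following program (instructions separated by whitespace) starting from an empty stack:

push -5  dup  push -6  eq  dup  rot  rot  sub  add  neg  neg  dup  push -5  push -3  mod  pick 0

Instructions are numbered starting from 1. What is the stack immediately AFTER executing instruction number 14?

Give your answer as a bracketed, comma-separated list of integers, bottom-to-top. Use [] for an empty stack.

Step 1 ('push -5'): [-5]
Step 2 ('dup'): [-5, -5]
Step 3 ('push -6'): [-5, -5, -6]
Step 4 ('eq'): [-5, 0]
Step 5 ('dup'): [-5, 0, 0]
Step 6 ('rot'): [0, 0, -5]
Step 7 ('rot'): [0, -5, 0]
Step 8 ('sub'): [0, -5]
Step 9 ('add'): [-5]
Step 10 ('neg'): [5]
Step 11 ('neg'): [-5]
Step 12 ('dup'): [-5, -5]
Step 13 ('push -5'): [-5, -5, -5]
Step 14 ('push -3'): [-5, -5, -5, -3]

Answer: [-5, -5, -5, -3]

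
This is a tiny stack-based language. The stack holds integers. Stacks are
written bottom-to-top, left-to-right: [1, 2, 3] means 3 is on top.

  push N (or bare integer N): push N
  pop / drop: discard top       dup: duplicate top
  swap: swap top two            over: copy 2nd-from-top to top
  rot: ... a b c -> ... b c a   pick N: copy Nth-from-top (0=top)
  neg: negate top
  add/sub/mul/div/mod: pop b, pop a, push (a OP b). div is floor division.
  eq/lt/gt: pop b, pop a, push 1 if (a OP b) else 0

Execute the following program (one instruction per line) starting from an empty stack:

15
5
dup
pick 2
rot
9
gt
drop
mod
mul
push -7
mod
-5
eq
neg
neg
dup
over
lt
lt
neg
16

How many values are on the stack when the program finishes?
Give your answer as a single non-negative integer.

After 'push 15': stack = [15] (depth 1)
After 'push 5': stack = [15, 5] (depth 2)
After 'dup': stack = [15, 5, 5] (depth 3)
After 'pick 2': stack = [15, 5, 5, 15] (depth 4)
After 'rot': stack = [15, 5, 15, 5] (depth 4)
After 'push 9': stack = [15, 5, 15, 5, 9] (depth 5)
After 'gt': stack = [15, 5, 15, 0] (depth 4)
After 'drop': stack = [15, 5, 15] (depth 3)
After 'mod': stack = [15, 5] (depth 2)
After 'mul': stack = [75] (depth 1)
  ...
After 'push -5': stack = [-2, -5] (depth 2)
After 'eq': stack = [0] (depth 1)
After 'neg': stack = [0] (depth 1)
After 'neg': stack = [0] (depth 1)
After 'dup': stack = [0, 0] (depth 2)
After 'over': stack = [0, 0, 0] (depth 3)
After 'lt': stack = [0, 0] (depth 2)
After 'lt': stack = [0] (depth 1)
After 'neg': stack = [0] (depth 1)
After 'push 16': stack = [0, 16] (depth 2)

Answer: 2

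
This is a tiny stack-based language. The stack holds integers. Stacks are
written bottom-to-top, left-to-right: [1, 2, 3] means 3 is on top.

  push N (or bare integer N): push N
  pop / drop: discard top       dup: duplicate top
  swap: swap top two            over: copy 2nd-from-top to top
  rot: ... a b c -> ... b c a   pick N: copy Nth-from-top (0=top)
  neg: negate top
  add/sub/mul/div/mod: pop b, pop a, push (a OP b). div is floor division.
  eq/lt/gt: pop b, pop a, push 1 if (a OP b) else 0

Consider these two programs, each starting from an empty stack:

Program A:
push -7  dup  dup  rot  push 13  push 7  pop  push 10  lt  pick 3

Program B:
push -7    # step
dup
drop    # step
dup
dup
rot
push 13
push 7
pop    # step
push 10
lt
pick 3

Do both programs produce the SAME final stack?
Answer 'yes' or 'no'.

Answer: yes

Derivation:
Program A trace:
  After 'push -7': [-7]
  After 'dup': [-7, -7]
  After 'dup': [-7, -7, -7]
  After 'rot': [-7, -7, -7]
  After 'push 13': [-7, -7, -7, 13]
  After 'push 7': [-7, -7, -7, 13, 7]
  After 'pop': [-7, -7, -7, 13]
  After 'push 10': [-7, -7, -7, 13, 10]
  After 'lt': [-7, -7, -7, 0]
  After 'pick 3': [-7, -7, -7, 0, -7]
Program A final stack: [-7, -7, -7, 0, -7]

Program B trace:
  After 'push -7': [-7]
  After 'dup': [-7, -7]
  After 'drop': [-7]
  After 'dup': [-7, -7]
  After 'dup': [-7, -7, -7]
  After 'rot': [-7, -7, -7]
  After 'push 13': [-7, -7, -7, 13]
  After 'push 7': [-7, -7, -7, 13, 7]
  After 'pop': [-7, -7, -7, 13]
  After 'push 10': [-7, -7, -7, 13, 10]
  After 'lt': [-7, -7, -7, 0]
  After 'pick 3': [-7, -7, -7, 0, -7]
Program B final stack: [-7, -7, -7, 0, -7]
Same: yes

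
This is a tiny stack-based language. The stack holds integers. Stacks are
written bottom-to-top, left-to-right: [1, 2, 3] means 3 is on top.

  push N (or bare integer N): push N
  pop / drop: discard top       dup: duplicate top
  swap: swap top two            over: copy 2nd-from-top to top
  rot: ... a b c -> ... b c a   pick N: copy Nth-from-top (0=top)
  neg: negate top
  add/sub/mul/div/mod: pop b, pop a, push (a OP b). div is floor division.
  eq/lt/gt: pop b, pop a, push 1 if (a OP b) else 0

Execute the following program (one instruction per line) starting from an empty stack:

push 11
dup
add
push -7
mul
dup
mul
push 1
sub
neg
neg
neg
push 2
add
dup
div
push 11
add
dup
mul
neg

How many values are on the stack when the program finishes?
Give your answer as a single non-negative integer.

Answer: 1

Derivation:
After 'push 11': stack = [11] (depth 1)
After 'dup': stack = [11, 11] (depth 2)
After 'add': stack = [22] (depth 1)
After 'push -7': stack = [22, -7] (depth 2)
After 'mul': stack = [-154] (depth 1)
After 'dup': stack = [-154, -154] (depth 2)
After 'mul': stack = [23716] (depth 1)
After 'push 1': stack = [23716, 1] (depth 2)
After 'sub': stack = [23715] (depth 1)
After 'neg': stack = [-23715] (depth 1)
  ...
After 'neg': stack = [-23715] (depth 1)
After 'push 2': stack = [-23715, 2] (depth 2)
After 'add': stack = [-23713] (depth 1)
After 'dup': stack = [-23713, -23713] (depth 2)
After 'div': stack = [1] (depth 1)
After 'push 11': stack = [1, 11] (depth 2)
After 'add': stack = [12] (depth 1)
After 'dup': stack = [12, 12] (depth 2)
After 'mul': stack = [144] (depth 1)
After 'neg': stack = [-144] (depth 1)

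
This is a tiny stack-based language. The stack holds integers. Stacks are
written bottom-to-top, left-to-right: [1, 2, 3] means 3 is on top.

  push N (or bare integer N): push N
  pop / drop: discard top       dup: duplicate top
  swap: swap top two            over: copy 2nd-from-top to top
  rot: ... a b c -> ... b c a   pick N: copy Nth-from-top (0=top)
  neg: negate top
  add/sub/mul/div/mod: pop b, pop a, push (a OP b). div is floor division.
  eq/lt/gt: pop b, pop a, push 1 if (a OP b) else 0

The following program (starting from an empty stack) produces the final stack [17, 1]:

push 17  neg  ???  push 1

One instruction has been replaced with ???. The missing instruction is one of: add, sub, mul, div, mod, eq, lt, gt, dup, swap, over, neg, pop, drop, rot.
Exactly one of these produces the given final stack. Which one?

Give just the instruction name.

Stack before ???: [-17]
Stack after ???:  [17]
The instruction that transforms [-17] -> [17] is: neg

Answer: neg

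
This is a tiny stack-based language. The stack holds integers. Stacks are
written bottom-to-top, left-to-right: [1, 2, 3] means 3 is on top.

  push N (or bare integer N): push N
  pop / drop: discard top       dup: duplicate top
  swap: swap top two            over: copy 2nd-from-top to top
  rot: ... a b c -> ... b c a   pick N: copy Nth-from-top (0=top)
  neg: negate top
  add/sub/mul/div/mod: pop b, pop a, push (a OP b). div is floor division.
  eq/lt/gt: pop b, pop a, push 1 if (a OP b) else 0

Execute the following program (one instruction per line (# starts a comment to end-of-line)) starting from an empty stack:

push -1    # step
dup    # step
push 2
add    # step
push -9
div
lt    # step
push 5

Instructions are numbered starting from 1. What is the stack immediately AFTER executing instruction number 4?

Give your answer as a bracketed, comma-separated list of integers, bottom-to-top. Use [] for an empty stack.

Step 1 ('push -1'): [-1]
Step 2 ('dup'): [-1, -1]
Step 3 ('push 2'): [-1, -1, 2]
Step 4 ('add'): [-1, 1]

Answer: [-1, 1]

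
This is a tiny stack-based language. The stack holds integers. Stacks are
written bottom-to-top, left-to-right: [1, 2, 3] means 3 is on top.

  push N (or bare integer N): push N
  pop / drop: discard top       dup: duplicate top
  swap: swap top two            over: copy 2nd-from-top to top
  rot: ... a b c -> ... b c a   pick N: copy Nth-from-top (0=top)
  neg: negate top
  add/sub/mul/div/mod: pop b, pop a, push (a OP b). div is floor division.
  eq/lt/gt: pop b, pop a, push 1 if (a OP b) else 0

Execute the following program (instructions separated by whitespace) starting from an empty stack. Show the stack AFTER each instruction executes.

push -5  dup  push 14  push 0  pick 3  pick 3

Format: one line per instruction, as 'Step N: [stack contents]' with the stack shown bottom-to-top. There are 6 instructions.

Step 1: [-5]
Step 2: [-5, -5]
Step 3: [-5, -5, 14]
Step 4: [-5, -5, 14, 0]
Step 5: [-5, -5, 14, 0, -5]
Step 6: [-5, -5, 14, 0, -5, -5]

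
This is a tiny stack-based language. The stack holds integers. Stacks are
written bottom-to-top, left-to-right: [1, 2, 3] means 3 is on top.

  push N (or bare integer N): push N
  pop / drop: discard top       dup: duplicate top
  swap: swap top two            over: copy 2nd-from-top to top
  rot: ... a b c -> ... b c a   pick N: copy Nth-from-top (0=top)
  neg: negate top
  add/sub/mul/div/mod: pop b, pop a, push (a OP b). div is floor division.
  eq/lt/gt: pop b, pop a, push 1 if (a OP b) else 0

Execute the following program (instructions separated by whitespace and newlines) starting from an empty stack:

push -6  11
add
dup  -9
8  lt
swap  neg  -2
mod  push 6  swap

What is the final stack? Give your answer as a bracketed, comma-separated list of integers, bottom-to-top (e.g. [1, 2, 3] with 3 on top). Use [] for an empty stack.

Answer: [5, 1, 6, -1]

Derivation:
After 'push -6': [-6]
After 'push 11': [-6, 11]
After 'add': [5]
After 'dup': [5, 5]
After 'push -9': [5, 5, -9]
After 'push 8': [5, 5, -9, 8]
After 'lt': [5, 5, 1]
After 'swap': [5, 1, 5]
After 'neg': [5, 1, -5]
After 'push -2': [5, 1, -5, -2]
After 'mod': [5, 1, -1]
After 'push 6': [5, 1, -1, 6]
After 'swap': [5, 1, 6, -1]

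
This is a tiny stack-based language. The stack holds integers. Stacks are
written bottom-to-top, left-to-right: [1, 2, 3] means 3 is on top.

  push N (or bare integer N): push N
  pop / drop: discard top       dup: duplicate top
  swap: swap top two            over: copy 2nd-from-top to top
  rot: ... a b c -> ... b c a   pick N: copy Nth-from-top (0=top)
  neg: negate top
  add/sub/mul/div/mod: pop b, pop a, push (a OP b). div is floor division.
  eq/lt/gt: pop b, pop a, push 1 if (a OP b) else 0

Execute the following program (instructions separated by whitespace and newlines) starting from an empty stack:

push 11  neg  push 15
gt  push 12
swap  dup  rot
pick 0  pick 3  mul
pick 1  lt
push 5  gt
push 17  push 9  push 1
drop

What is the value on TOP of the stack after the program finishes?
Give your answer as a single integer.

Answer: 9

Derivation:
After 'push 11': [11]
After 'neg': [-11]
After 'push 15': [-11, 15]
After 'gt': [0]
After 'push 12': [0, 12]
After 'swap': [12, 0]
After 'dup': [12, 0, 0]
After 'rot': [0, 0, 12]
After 'pick 0': [0, 0, 12, 12]
After 'pick 3': [0, 0, 12, 12, 0]
After 'mul': [0, 0, 12, 0]
After 'pick 1': [0, 0, 12, 0, 12]
After 'lt': [0, 0, 12, 1]
After 'push 5': [0, 0, 12, 1, 5]
After 'gt': [0, 0, 12, 0]
After 'push 17': [0, 0, 12, 0, 17]
After 'push 9': [0, 0, 12, 0, 17, 9]
After 'push 1': [0, 0, 12, 0, 17, 9, 1]
After 'drop': [0, 0, 12, 0, 17, 9]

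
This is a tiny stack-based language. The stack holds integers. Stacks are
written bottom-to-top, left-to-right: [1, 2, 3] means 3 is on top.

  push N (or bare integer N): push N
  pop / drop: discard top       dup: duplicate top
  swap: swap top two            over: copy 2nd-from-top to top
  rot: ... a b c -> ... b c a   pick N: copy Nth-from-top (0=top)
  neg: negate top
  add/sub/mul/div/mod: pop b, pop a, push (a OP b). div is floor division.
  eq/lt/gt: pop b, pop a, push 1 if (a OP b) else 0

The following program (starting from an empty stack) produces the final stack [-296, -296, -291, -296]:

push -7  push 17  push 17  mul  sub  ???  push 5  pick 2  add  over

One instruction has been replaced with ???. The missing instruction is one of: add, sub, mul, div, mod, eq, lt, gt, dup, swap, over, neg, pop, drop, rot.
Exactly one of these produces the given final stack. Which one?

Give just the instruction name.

Stack before ???: [-296]
Stack after ???:  [-296, -296]
The instruction that transforms [-296] -> [-296, -296] is: dup

Answer: dup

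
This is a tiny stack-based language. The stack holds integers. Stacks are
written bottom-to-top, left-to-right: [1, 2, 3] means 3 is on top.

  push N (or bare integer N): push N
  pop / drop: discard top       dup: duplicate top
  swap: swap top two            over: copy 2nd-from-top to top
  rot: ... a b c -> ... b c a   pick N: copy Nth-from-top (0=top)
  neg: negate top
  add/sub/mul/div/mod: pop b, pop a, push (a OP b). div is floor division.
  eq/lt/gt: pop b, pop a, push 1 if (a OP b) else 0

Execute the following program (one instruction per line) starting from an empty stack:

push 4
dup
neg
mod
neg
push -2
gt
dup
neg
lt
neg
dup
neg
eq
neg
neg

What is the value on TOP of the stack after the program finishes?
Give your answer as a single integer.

Answer: 1

Derivation:
After 'push 4': [4]
After 'dup': [4, 4]
After 'neg': [4, -4]
After 'mod': [0]
After 'neg': [0]
After 'push -2': [0, -2]
After 'gt': [1]
After 'dup': [1, 1]
After 'neg': [1, -1]
After 'lt': [0]
After 'neg': [0]
After 'dup': [0, 0]
After 'neg': [0, 0]
After 'eq': [1]
After 'neg': [-1]
After 'neg': [1]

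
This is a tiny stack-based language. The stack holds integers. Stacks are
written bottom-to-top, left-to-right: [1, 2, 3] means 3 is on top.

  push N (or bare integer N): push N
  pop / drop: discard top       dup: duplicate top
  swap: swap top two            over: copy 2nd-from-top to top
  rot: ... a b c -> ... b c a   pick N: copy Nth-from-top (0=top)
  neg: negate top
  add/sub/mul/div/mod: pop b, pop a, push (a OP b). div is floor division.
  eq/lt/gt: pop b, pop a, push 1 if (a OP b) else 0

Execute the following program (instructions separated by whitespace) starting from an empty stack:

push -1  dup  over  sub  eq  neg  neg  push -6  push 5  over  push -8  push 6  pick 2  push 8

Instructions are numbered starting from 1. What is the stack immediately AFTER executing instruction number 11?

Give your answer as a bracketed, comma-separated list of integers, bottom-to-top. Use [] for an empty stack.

Step 1 ('push -1'): [-1]
Step 2 ('dup'): [-1, -1]
Step 3 ('over'): [-1, -1, -1]
Step 4 ('sub'): [-1, 0]
Step 5 ('eq'): [0]
Step 6 ('neg'): [0]
Step 7 ('neg'): [0]
Step 8 ('push -6'): [0, -6]
Step 9 ('push 5'): [0, -6, 5]
Step 10 ('over'): [0, -6, 5, -6]
Step 11 ('push -8'): [0, -6, 5, -6, -8]

Answer: [0, -6, 5, -6, -8]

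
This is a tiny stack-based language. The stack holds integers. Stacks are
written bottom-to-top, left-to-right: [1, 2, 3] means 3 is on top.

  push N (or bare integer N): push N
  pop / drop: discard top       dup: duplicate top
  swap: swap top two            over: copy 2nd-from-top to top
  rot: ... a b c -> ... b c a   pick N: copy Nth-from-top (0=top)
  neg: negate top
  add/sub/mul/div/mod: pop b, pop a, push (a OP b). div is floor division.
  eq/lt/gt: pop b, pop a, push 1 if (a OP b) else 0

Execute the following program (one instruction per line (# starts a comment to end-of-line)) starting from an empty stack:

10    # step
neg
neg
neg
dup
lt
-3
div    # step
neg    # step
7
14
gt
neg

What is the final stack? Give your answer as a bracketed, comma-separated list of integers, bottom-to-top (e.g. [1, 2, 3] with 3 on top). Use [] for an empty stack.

Answer: [0, 0]

Derivation:
After 'push 10': [10]
After 'neg': [-10]
After 'neg': [10]
After 'neg': [-10]
After 'dup': [-10, -10]
After 'lt': [0]
After 'push -3': [0, -3]
After 'div': [0]
After 'neg': [0]
After 'push 7': [0, 7]
After 'push 14': [0, 7, 14]
After 'gt': [0, 0]
After 'neg': [0, 0]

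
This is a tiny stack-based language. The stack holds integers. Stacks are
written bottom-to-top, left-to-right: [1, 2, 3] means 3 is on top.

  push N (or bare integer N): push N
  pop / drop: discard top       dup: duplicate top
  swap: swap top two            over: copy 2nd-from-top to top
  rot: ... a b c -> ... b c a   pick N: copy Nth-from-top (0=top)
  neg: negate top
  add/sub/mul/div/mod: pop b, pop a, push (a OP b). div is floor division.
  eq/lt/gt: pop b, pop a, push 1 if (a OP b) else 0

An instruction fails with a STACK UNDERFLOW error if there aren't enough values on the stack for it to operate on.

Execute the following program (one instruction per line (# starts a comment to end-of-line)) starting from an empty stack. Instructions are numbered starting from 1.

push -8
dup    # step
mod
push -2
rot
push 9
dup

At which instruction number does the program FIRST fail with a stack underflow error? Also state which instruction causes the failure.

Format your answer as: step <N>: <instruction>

Answer: step 5: rot

Derivation:
Step 1 ('push -8'): stack = [-8], depth = 1
Step 2 ('dup'): stack = [-8, -8], depth = 2
Step 3 ('mod'): stack = [0], depth = 1
Step 4 ('push -2'): stack = [0, -2], depth = 2
Step 5 ('rot'): needs 3 value(s) but depth is 2 — STACK UNDERFLOW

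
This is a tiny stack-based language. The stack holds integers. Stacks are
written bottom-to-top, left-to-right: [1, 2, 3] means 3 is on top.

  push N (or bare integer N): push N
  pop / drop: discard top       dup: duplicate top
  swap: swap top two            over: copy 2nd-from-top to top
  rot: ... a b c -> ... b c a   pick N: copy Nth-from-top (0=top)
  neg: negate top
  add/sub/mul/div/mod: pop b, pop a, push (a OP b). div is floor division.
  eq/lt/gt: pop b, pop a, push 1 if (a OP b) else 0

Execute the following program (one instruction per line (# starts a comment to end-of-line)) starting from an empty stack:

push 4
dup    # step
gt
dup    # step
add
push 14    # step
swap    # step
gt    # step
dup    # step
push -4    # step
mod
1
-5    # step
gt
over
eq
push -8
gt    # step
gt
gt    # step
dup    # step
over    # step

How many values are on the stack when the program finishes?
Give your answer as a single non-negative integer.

After 'push 4': stack = [4] (depth 1)
After 'dup': stack = [4, 4] (depth 2)
After 'gt': stack = [0] (depth 1)
After 'dup': stack = [0, 0] (depth 2)
After 'add': stack = [0] (depth 1)
After 'push 14': stack = [0, 14] (depth 2)
After 'swap': stack = [14, 0] (depth 2)
After 'gt': stack = [1] (depth 1)
After 'dup': stack = [1, 1] (depth 2)
After 'push -4': stack = [1, 1, -4] (depth 3)
  ...
After 'push -5': stack = [1, -3, 1, -5] (depth 4)
After 'gt': stack = [1, -3, 1] (depth 3)
After 'over': stack = [1, -3, 1, -3] (depth 4)
After 'eq': stack = [1, -3, 0] (depth 3)
After 'push -8': stack = [1, -3, 0, -8] (depth 4)
After 'gt': stack = [1, -3, 1] (depth 3)
After 'gt': stack = [1, 0] (depth 2)
After 'gt': stack = [1] (depth 1)
After 'dup': stack = [1, 1] (depth 2)
After 'over': stack = [1, 1, 1] (depth 3)

Answer: 3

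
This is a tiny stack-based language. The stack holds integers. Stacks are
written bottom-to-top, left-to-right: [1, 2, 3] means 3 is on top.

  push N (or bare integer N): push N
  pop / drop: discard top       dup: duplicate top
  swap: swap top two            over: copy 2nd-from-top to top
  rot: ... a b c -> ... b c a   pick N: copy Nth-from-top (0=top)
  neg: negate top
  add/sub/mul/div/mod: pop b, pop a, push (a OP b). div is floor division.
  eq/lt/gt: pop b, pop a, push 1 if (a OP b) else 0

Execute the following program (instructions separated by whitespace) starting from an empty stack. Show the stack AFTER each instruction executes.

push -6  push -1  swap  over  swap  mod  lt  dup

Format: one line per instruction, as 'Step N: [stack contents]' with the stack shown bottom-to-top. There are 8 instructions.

Step 1: [-6]
Step 2: [-6, -1]
Step 3: [-1, -6]
Step 4: [-1, -6, -1]
Step 5: [-1, -1, -6]
Step 6: [-1, -1]
Step 7: [0]
Step 8: [0, 0]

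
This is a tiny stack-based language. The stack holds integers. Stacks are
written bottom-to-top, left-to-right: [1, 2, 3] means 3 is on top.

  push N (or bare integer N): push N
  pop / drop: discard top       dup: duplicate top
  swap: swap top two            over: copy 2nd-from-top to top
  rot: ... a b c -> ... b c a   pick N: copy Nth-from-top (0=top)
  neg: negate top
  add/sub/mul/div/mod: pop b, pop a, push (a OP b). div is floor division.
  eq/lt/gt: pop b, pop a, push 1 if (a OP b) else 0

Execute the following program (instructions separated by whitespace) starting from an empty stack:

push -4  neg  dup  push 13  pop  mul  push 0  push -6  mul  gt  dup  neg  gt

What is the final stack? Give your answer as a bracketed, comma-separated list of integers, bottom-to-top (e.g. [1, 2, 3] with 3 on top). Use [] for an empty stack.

Answer: [1]

Derivation:
After 'push -4': [-4]
After 'neg': [4]
After 'dup': [4, 4]
After 'push 13': [4, 4, 13]
After 'pop': [4, 4]
After 'mul': [16]
After 'push 0': [16, 0]
After 'push -6': [16, 0, -6]
After 'mul': [16, 0]
After 'gt': [1]
After 'dup': [1, 1]
After 'neg': [1, -1]
After 'gt': [1]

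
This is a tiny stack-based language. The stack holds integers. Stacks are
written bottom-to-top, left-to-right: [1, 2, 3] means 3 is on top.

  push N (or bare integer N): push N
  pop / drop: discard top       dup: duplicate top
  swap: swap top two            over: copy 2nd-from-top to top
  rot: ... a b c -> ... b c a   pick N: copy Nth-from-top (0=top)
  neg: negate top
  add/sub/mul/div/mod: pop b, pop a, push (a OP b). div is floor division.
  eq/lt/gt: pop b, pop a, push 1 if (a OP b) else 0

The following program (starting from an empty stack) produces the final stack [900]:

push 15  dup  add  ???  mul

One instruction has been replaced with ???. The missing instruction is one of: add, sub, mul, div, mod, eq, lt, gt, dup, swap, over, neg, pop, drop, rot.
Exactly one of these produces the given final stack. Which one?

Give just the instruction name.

Stack before ???: [30]
Stack after ???:  [30, 30]
The instruction that transforms [30] -> [30, 30] is: dup

Answer: dup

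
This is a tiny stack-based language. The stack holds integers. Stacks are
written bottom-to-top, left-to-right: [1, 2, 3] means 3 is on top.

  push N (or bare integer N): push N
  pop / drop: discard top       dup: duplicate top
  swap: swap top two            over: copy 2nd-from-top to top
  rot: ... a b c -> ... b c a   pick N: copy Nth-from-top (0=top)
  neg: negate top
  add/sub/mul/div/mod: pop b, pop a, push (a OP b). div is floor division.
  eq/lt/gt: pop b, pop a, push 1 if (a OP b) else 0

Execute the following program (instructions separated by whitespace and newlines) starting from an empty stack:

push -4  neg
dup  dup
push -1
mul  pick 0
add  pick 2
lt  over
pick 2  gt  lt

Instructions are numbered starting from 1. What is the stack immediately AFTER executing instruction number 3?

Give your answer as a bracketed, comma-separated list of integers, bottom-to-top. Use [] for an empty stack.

Step 1 ('push -4'): [-4]
Step 2 ('neg'): [4]
Step 3 ('dup'): [4, 4]

Answer: [4, 4]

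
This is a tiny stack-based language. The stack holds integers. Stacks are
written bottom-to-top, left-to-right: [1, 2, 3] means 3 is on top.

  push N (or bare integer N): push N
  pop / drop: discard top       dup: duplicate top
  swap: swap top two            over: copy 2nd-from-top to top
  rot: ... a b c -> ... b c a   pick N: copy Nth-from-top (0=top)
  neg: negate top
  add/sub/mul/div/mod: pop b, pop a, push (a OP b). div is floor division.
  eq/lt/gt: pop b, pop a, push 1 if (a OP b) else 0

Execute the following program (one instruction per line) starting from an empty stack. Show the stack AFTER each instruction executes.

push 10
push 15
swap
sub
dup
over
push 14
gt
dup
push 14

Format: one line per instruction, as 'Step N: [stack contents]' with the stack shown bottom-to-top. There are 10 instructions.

Step 1: [10]
Step 2: [10, 15]
Step 3: [15, 10]
Step 4: [5]
Step 5: [5, 5]
Step 6: [5, 5, 5]
Step 7: [5, 5, 5, 14]
Step 8: [5, 5, 0]
Step 9: [5, 5, 0, 0]
Step 10: [5, 5, 0, 0, 14]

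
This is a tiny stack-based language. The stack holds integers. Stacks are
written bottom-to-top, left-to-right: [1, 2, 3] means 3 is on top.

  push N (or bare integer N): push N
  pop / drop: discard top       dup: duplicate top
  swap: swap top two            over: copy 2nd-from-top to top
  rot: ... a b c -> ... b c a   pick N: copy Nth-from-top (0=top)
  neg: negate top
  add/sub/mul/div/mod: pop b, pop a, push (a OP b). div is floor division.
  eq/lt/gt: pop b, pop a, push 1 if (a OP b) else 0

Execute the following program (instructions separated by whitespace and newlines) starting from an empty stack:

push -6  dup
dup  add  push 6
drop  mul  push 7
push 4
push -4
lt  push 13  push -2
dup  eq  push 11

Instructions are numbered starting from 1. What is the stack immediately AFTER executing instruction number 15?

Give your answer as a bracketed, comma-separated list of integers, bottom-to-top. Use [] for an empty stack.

Step 1 ('push -6'): [-6]
Step 2 ('dup'): [-6, -6]
Step 3 ('dup'): [-6, -6, -6]
Step 4 ('add'): [-6, -12]
Step 5 ('push 6'): [-6, -12, 6]
Step 6 ('drop'): [-6, -12]
Step 7 ('mul'): [72]
Step 8 ('push 7'): [72, 7]
Step 9 ('push 4'): [72, 7, 4]
Step 10 ('push -4'): [72, 7, 4, -4]
Step 11 ('lt'): [72, 7, 0]
Step 12 ('push 13'): [72, 7, 0, 13]
Step 13 ('push -2'): [72, 7, 0, 13, -2]
Step 14 ('dup'): [72, 7, 0, 13, -2, -2]
Step 15 ('eq'): [72, 7, 0, 13, 1]

Answer: [72, 7, 0, 13, 1]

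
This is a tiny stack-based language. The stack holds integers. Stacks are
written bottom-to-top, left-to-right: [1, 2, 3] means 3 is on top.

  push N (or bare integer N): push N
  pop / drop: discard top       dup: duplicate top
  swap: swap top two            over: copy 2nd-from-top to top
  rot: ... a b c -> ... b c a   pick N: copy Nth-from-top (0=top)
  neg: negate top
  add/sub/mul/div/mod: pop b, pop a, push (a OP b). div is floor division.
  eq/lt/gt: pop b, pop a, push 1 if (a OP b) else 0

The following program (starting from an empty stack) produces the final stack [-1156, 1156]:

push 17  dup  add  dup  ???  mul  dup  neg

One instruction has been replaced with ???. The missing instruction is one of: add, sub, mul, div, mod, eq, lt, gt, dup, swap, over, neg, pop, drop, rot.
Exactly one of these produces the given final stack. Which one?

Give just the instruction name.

Answer: neg

Derivation:
Stack before ???: [34, 34]
Stack after ???:  [34, -34]
The instruction that transforms [34, 34] -> [34, -34] is: neg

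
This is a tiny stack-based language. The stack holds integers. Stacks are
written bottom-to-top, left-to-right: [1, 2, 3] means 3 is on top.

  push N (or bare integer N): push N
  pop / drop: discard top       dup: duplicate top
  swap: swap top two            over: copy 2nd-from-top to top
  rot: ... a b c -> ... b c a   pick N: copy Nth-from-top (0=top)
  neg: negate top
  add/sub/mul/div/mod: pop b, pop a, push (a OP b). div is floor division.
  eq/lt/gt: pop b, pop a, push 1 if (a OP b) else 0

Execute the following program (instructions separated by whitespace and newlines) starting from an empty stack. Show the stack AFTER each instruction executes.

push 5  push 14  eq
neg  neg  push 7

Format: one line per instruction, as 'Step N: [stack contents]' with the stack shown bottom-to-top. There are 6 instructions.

Step 1: [5]
Step 2: [5, 14]
Step 3: [0]
Step 4: [0]
Step 5: [0]
Step 6: [0, 7]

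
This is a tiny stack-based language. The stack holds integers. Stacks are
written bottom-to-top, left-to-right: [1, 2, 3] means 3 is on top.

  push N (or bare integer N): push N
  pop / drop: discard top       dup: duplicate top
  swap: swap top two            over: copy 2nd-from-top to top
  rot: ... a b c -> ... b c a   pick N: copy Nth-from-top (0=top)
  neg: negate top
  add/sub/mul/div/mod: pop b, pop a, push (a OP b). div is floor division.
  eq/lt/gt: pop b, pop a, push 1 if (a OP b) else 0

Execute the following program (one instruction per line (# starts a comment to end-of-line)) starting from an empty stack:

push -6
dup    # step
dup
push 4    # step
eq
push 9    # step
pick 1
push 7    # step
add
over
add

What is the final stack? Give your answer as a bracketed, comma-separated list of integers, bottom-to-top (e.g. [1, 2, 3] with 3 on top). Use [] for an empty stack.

Answer: [-6, -6, 0, 9, 16]

Derivation:
After 'push -6': [-6]
After 'dup': [-6, -6]
After 'dup': [-6, -6, -6]
After 'push 4': [-6, -6, -6, 4]
After 'eq': [-6, -6, 0]
After 'push 9': [-6, -6, 0, 9]
After 'pick 1': [-6, -6, 0, 9, 0]
After 'push 7': [-6, -6, 0, 9, 0, 7]
After 'add': [-6, -6, 0, 9, 7]
After 'over': [-6, -6, 0, 9, 7, 9]
After 'add': [-6, -6, 0, 9, 16]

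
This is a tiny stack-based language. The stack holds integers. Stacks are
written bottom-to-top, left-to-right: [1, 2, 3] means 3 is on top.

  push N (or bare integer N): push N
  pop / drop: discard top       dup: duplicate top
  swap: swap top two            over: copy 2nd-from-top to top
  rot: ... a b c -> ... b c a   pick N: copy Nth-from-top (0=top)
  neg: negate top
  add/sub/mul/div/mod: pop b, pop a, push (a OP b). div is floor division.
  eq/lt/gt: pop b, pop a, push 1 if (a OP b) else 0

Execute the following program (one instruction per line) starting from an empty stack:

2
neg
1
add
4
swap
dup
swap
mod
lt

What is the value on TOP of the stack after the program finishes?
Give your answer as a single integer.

Answer: 0

Derivation:
After 'push 2': [2]
After 'neg': [-2]
After 'push 1': [-2, 1]
After 'add': [-1]
After 'push 4': [-1, 4]
After 'swap': [4, -1]
After 'dup': [4, -1, -1]
After 'swap': [4, -1, -1]
After 'mod': [4, 0]
After 'lt': [0]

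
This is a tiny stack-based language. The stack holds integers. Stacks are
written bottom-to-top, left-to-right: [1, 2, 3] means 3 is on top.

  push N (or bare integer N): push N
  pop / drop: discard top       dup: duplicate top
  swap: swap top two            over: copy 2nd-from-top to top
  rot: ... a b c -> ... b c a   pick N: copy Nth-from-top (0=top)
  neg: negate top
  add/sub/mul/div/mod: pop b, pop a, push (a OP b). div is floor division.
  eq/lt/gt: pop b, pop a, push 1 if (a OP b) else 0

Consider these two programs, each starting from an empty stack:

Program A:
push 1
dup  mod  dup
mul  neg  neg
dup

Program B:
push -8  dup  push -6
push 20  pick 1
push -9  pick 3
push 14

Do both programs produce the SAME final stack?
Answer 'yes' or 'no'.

Program A trace:
  After 'push 1': [1]
  After 'dup': [1, 1]
  After 'mod': [0]
  After 'dup': [0, 0]
  After 'mul': [0]
  After 'neg': [0]
  After 'neg': [0]
  After 'dup': [0, 0]
Program A final stack: [0, 0]

Program B trace:
  After 'push -8': [-8]
  After 'dup': [-8, -8]
  After 'push -6': [-8, -8, -6]
  After 'push 20': [-8, -8, -6, 20]
  After 'pick 1': [-8, -8, -6, 20, -6]
  After 'push -9': [-8, -8, -6, 20, -6, -9]
  After 'pick 3': [-8, -8, -6, 20, -6, -9, -6]
  After 'push 14': [-8, -8, -6, 20, -6, -9, -6, 14]
Program B final stack: [-8, -8, -6, 20, -6, -9, -6, 14]
Same: no

Answer: no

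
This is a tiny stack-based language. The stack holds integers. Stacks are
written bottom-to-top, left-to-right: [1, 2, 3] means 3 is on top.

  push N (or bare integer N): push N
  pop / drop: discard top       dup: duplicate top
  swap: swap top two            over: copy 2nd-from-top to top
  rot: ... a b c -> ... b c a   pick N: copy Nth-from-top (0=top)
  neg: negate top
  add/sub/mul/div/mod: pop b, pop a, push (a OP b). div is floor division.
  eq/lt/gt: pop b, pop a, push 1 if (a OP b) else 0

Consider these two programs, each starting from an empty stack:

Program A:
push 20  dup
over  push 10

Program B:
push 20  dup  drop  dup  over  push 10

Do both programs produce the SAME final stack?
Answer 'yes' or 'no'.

Answer: yes

Derivation:
Program A trace:
  After 'push 20': [20]
  After 'dup': [20, 20]
  After 'over': [20, 20, 20]
  After 'push 10': [20, 20, 20, 10]
Program A final stack: [20, 20, 20, 10]

Program B trace:
  After 'push 20': [20]
  After 'dup': [20, 20]
  After 'drop': [20]
  After 'dup': [20, 20]
  After 'over': [20, 20, 20]
  After 'push 10': [20, 20, 20, 10]
Program B final stack: [20, 20, 20, 10]
Same: yes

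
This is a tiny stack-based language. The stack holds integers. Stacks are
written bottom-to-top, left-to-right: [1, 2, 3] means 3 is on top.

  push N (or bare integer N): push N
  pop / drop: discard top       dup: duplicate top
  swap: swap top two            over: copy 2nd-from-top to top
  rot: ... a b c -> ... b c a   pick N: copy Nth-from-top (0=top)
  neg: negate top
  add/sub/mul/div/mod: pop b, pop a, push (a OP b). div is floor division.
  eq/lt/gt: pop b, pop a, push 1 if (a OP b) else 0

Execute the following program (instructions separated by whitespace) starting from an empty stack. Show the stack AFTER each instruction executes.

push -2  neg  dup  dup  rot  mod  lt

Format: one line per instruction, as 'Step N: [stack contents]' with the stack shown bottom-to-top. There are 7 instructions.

Step 1: [-2]
Step 2: [2]
Step 3: [2, 2]
Step 4: [2, 2, 2]
Step 5: [2, 2, 2]
Step 6: [2, 0]
Step 7: [0]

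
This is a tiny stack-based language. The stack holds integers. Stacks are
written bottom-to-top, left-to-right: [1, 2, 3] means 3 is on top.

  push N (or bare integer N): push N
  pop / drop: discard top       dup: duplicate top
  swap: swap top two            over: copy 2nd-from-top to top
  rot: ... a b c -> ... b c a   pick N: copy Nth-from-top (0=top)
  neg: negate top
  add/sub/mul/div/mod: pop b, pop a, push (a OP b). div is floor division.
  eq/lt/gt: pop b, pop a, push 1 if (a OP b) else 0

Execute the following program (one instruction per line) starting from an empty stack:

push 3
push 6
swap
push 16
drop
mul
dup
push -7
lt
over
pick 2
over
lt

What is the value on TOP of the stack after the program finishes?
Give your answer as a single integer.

After 'push 3': [3]
After 'push 6': [3, 6]
After 'swap': [6, 3]
After 'push 16': [6, 3, 16]
After 'drop': [6, 3]
After 'mul': [18]
After 'dup': [18, 18]
After 'push -7': [18, 18, -7]
After 'lt': [18, 0]
After 'over': [18, 0, 18]
After 'pick 2': [18, 0, 18, 18]
After 'over': [18, 0, 18, 18, 18]
After 'lt': [18, 0, 18, 0]

Answer: 0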